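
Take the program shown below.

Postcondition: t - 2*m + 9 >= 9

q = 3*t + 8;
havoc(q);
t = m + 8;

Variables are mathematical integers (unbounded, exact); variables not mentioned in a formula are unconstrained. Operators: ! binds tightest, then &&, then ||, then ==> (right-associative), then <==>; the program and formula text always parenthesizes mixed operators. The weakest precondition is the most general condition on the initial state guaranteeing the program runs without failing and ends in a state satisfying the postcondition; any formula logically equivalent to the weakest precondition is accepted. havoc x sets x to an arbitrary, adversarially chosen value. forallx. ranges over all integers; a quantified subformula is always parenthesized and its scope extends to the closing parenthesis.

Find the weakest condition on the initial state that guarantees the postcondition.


Working backward. After the program, the postcondition t - 2*m + 9 >= 9 must hold; in canonical form it is t >= 2*m.
Before t := m + 8: m <= 8
Before havoc q: m <= 8
Before q := 3*t + 8: m <= 8
Answer: WP = m <= 8


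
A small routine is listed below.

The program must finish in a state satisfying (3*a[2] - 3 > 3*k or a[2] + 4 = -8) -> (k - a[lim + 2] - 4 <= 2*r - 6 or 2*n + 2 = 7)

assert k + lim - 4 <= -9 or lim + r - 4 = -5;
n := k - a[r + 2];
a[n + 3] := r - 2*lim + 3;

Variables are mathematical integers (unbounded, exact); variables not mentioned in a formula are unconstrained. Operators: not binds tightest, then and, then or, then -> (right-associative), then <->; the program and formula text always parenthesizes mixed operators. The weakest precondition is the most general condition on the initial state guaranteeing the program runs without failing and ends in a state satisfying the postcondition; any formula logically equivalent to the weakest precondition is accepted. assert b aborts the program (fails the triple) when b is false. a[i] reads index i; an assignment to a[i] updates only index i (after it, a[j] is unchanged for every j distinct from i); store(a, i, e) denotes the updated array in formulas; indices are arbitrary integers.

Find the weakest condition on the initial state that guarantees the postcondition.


Working backward. After the program, the postcondition (3*a[2] - 3 > 3*k or a[2] + 4 = -8) -> (k - a[lim + 2] - 4 <= 2*r - 6 or 2*n + 2 = 7) must hold; in canonical form it is (3*a[2] > 3*k + 3 or a[2] = -12) -> (k <= a[lim + 2] + 2*r - 2 or 2*n = 5).
Before a[n + 3] := r - 2*lim + 3: (3*store(a, n + 3, -2*lim + r + 3)[2] > 3*k + 3 or store(a, n + 3, -2*lim + r + 3)[2] = -12) -> (k <= store(a, n + 3, -2*lim + r + 3)[lim + 2] + 2*r - 2 or 2*n = 5)
Before n := k - a[r + 2]: (3*store(a, -a[r + 2] + k + 3, -2*lim + r + 3)[2] > 3*k + 3 or store(a, -a[r + 2] + k + 3, -2*lim + r + 3)[2] = -12) -> (k <= store(a, -a[r + 2] + k + 3, -2*lim + r + 3)[lim + 2] + 2*r - 2 or 2*k = 2*a[r + 2] + 5)
Before assert k + lim - 4 <= -9 or lim + r - 4 = -5: (k + lim <= -5 or lim + r = -1) and ((3*store(a, -a[r + 2] + k + 3, -2*lim + r + 3)[2] > 3*k + 3 or store(a, -a[r + 2] + k + 3, -2*lim + r + 3)[2] = -12) -> (k <= store(a, -a[r + 2] + k + 3, -2*lim + r + 3)[lim + 2] + 2*r - 2 or 2*k = 2*a[r + 2] + 5))
Answer: WP = (k + lim <= -5 or lim + r = -1) and ((3*store(a, -a[r + 2] + k + 3, -2*lim + r + 3)[2] > 3*k + 3 or store(a, -a[r + 2] + k + 3, -2*lim + r + 3)[2] = -12) -> (k <= store(a, -a[r + 2] + k + 3, -2*lim + r + 3)[lim + 2] + 2*r - 2 or 2*k = 2*a[r + 2] + 5))


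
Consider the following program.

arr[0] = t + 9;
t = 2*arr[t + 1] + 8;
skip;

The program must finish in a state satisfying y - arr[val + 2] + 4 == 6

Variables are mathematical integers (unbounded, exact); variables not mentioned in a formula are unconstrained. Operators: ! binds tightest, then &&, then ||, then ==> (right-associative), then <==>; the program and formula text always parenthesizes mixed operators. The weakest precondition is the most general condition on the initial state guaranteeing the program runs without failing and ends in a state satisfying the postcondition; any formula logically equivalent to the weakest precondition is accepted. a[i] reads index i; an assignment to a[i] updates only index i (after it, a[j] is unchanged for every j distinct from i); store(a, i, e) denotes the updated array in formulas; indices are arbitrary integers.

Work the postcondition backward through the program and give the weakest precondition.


Working backward. After the program, the postcondition y - arr[val + 2] + 4 == 6 must hold; in canonical form it is y == arr[val + 2] + 2.
Before skip: y == arr[val + 2] + 2
Before t := 2*arr[t + 1] + 8: y == arr[val + 2] + 2
Before arr[0] := t + 9: y == store(arr, 0, t + 9)[val + 2] + 2
Answer: WP = y == store(arr, 0, t + 9)[val + 2] + 2


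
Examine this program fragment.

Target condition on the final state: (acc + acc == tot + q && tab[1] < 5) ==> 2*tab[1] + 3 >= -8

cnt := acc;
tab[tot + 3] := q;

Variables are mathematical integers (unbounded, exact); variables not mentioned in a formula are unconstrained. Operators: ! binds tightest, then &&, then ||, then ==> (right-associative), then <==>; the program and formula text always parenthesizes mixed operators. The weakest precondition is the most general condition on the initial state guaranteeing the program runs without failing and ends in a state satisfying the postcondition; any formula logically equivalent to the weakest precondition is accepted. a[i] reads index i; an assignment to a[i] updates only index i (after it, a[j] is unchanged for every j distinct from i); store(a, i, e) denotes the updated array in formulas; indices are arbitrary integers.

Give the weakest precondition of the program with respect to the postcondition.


Working backward. After the program, the postcondition (acc + acc == tot + q && tab[1] < 5) ==> 2*tab[1] + 3 >= -8 must hold; in canonical form it is (2*acc == q + tot && tab[1] < 5) ==> 2*tab[1] >= -11.
Before tab[tot + 3] := q: (2*acc == q + tot && store(tab, tot + 3, q)[1] < 5) ==> 2*store(tab, tot + 3, q)[1] >= -11
Before cnt := acc: (2*acc == q + tot && store(tab, tot + 3, q)[1] < 5) ==> 2*store(tab, tot + 3, q)[1] >= -11
Answer: WP = (2*acc == q + tot && store(tab, tot + 3, q)[1] < 5) ==> 2*store(tab, tot + 3, q)[1] >= -11


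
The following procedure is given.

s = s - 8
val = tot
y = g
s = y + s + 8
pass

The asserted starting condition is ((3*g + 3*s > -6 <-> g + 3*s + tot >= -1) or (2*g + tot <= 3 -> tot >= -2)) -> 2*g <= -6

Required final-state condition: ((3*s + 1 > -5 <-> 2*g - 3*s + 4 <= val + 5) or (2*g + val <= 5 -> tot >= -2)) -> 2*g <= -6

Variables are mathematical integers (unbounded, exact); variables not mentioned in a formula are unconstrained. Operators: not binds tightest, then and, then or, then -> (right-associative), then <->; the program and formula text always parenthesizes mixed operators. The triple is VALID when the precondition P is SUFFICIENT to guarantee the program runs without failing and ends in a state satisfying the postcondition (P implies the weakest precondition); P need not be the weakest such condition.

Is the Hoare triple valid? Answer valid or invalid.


Working backward. After the program, the postcondition ((3*s + 1 > -5 <-> 2*g - 3*s + 4 <= val + 5) or (2*g + val <= 5 -> tot >= -2)) -> 2*g <= -6 must hold; in canonical form it is ((3*s > -6 <-> 2*g <= 3*s + val + 1) or (2*g + val <= 5 -> tot >= -2)) -> 2*g <= -6.
Before skip: ((3*s > -6 <-> 2*g <= 3*s + val + 1) or (2*g + val <= 5 -> tot >= -2)) -> 2*g <= -6
Before s := y + s + 8: ((3*s + 3*y > -30 <-> 2*g <= 3*s + val + 3*y + 25) or (2*g + val <= 5 -> tot >= -2)) -> 2*g <= -6
Before y := g: ((3*g + 3*s > -30 <-> g + 3*s + val >= -25) or (2*g + val <= 5 -> tot >= -2)) -> 2*g <= -6
Before val := tot: ((3*g + 3*s > -30 <-> g + 3*s + tot >= -25) or (2*g + tot <= 5 -> tot >= -2)) -> 2*g <= -6
Before s := s - 8: ((3*g + 3*s > -6 <-> g + 3*s + tot >= -1) or (2*g + tot <= 5 -> tot >= -2)) -> 2*g <= -6
The weakest precondition is ((3*g + 3*s > -6 <-> g + 3*s + tot >= -1) or (2*g + tot <= 5 -> tot >= -2)) -> 2*g <= -6.
Check whether ((3*g + 3*s > -6 <-> g + 3*s + tot >= -1) or (2*g + tot <= 3 -> tot >= -2)) -> 2*g <= -6 implies it.
Every state satisfying the precondition satisfies the weakest precondition: the implication holds.
Answer: valid


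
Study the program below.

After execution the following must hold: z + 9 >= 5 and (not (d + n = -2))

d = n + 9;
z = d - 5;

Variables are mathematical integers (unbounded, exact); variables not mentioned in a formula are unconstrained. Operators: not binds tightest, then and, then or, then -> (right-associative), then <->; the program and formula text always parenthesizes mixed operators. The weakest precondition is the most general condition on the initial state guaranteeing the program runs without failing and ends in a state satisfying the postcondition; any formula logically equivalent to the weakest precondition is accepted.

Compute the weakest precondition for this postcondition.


Working backward. After the program, the postcondition z + 9 >= 5 and (not (d + n = -2)) must hold; in canonical form it is z >= -4 and (not (d + n = -2)).
Before z := d - 5: d >= 1 and (not (d + n = -2))
Before d := n + 9: n >= -8 and (not (2*n = -11))
Answer: WP = n >= -8 and (not (2*n = -11))


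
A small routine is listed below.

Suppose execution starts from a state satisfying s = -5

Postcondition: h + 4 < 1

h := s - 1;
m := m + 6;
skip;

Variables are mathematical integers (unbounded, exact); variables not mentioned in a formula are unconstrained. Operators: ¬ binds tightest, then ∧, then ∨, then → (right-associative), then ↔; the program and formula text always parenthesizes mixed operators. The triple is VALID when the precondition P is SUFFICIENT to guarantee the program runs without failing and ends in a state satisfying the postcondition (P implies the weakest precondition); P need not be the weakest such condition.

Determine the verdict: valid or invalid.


Working backward. After the program, the postcondition h + 4 < 1 must hold; in canonical form it is h < -3.
Before skip: h < -3
Before m := m + 6: h < -3
Before h := s - 1: s < -2
The weakest precondition is s < -2.
Check whether s = -5 implies it.
Every state satisfying the precondition satisfies the weakest precondition: the implication holds.
Answer: valid


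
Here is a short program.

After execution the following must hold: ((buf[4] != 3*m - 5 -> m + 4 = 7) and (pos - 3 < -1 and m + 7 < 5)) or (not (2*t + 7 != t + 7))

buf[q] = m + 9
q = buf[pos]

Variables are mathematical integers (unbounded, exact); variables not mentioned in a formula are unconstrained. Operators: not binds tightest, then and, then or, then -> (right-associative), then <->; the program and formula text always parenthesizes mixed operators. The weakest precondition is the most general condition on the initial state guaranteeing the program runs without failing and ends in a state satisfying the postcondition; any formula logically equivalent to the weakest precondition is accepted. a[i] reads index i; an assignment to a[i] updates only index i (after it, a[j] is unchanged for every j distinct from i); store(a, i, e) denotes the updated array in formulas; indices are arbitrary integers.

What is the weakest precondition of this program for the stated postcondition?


Working backward. After the program, the postcondition ((buf[4] != 3*m - 5 -> m + 4 = 7) and (pos - 3 < -1 and m + 7 < 5)) or (not (2*t + 7 != t + 7)) must hold; in canonical form it is ((buf[4] != 3*m - 5 -> m = 3) and pos < 2 and m < -2) or (not (t != 0)).
Before q := buf[pos]: ((buf[4] != 3*m - 5 -> m = 3) and pos < 2 and m < -2) or (not (t != 0))
Before buf[q] := m + 9: ((store(buf, q, m + 9)[4] != 3*m - 5 -> m = 3) and pos < 2 and m < -2) or (not (t != 0))
Answer: WP = ((store(buf, q, m + 9)[4] != 3*m - 5 -> m = 3) and pos < 2 and m < -2) or (not (t != 0))


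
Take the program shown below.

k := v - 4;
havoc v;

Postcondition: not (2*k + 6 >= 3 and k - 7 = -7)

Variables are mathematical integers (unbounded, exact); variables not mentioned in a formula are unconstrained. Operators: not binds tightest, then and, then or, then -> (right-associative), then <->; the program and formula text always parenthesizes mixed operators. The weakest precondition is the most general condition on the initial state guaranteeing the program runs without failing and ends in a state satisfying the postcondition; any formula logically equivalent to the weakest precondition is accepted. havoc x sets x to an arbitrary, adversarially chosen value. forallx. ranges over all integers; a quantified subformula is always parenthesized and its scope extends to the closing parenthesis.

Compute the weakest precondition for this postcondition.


Working backward. After the program, the postcondition not (2*k + 6 >= 3 and k - 7 = -7) must hold; in canonical form it is not (2*k >= -3 and k = 0).
Before havoc v: not (2*k >= -3 and k = 0)
Before k := v - 4: not (2*v >= 5 and v = 4)
Answer: WP = not (2*v >= 5 and v = 4)


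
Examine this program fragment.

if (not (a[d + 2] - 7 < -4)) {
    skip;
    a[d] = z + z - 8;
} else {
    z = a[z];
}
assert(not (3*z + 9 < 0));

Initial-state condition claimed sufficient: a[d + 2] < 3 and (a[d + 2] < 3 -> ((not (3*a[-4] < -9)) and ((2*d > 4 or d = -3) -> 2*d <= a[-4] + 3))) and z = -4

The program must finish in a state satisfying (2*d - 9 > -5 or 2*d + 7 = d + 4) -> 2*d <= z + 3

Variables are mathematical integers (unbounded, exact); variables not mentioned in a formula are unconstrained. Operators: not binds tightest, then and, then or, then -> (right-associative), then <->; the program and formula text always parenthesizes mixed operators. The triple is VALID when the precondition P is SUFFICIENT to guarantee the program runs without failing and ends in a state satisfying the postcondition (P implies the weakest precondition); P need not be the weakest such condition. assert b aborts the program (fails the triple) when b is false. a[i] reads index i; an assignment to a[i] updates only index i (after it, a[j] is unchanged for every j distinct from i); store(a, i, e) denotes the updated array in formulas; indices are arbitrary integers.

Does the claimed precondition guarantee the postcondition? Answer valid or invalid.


Working backward. After the program, the postcondition (2*d - 9 > -5 or 2*d + 7 = d + 4) -> 2*d <= z + 3 must hold; in canonical form it is (2*d > 4 or d = -3) -> 2*d <= z + 3.
Before assert not (3*z + 9 < 0): (not (3*z < -9)) and ((2*d > 4 or d = -3) -> 2*d <= z + 3)
Then branch requires (not (3*z < -9)) and ((2*d > 4 or d = -3) -> 2*d <= z + 3); else branch requires (not (3*a[z] < -9)) and ((2*d > 4 or d = -3) -> 2*d <= a[z] + 3).
Before the if: ((not (a[d + 2] < 3)) -> ((not (3*z < -9)) and ((2*d > 4 or d = -3) -> 2*d <= z + 3))) and (a[d + 2] < 3 -> ((not (3*a[z] < -9)) and ((2*d > 4 or d = -3) -> 2*d <= a[z] + 3)))
The weakest precondition is ((not (a[d + 2] < 3)) -> ((not (3*z < -9)) and ((2*d > 4 or d = -3) -> 2*d <= z + 3))) and (a[d + 2] < 3 -> ((not (3*a[z] < -9)) and ((2*d > 4 or d = -3) -> 2*d <= a[z] + 3))).
Check whether a[d + 2] < 3 and (a[d + 2] < 3 -> ((not (3*a[-4] < -9)) and ((2*d > 4 or d = -3) -> 2*d <= a[-4] + 3))) and z = -4 implies it.
Every state satisfying the precondition satisfies the weakest precondition: the implication holds.
Answer: valid


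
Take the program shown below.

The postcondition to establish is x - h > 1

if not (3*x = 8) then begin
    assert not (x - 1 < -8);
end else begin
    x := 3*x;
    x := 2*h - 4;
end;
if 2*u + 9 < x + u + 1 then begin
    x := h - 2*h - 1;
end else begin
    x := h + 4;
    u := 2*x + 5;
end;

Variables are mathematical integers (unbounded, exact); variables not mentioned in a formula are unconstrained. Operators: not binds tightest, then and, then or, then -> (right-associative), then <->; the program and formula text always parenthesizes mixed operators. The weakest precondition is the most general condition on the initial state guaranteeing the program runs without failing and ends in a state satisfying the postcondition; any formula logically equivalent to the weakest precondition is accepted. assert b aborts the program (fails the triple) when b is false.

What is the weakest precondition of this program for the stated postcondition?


Working backward. After the program, the postcondition x - h > 1 must hold; in canonical form it is x > h + 1.
Then branch requires 2*h < -2; else branch requires true.
Before the if: u < x - 8 -> 2*h < -2
Then branch requires (not (x < -7)) and (u < x - 8 -> 2*h < -2); else branch requires u < 2*h - 12 -> 2*h < -2.
Before the if: ((not (3*x = 8)) -> ((not (x < -7)) and (u < x - 8 -> 2*h < -2))) and (3*x = 8 -> (u < 2*h - 12 -> 2*h < -2))
Answer: WP = ((not (3*x = 8)) -> ((not (x < -7)) and (u < x - 8 -> 2*h < -2))) and (3*x = 8 -> (u < 2*h - 12 -> 2*h < -2))


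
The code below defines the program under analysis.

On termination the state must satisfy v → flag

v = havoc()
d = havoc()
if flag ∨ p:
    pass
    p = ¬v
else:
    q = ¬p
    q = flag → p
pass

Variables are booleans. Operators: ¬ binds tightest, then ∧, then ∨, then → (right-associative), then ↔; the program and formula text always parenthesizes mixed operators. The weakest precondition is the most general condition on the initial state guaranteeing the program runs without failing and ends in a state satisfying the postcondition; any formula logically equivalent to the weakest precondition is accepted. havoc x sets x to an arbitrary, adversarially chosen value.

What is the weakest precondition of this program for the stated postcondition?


Working backward. After the program, v → flag must hold.
Before skip: v → flag
Then branch requires v → flag; else branch requires v → flag.
Before the if: ((flag ∨ p) → (v → flag)) ∧ ((¬(flag ∨ p)) → (v → flag))
Before havoc d: ((flag ∨ p) → (v → flag)) ∧ ((¬(flag ∨ p)) → (v → flag))
Before havoc v: ((flag ∨ p) → flag) ∧ ((¬(flag ∨ p)) → flag)
Answer: WP = ((flag ∨ p) → flag) ∧ ((¬(flag ∨ p)) → flag)


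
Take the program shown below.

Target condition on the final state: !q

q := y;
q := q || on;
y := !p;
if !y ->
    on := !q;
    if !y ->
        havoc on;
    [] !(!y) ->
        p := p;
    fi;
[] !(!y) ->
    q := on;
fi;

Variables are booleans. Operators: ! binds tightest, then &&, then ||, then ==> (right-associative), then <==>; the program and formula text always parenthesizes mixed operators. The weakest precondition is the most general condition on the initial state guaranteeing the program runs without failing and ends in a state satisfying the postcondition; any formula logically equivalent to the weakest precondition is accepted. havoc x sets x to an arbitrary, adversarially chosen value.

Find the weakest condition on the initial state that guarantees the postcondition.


Working backward. After the program, !q must hold.
Then branch requires ((!y) ==> (!q)) && (y ==> (!q)); else branch requires !on.
Before the if: ((!y) ==> (((!y) ==> (!q)) && (y ==> (!q)))) && (y ==> (!on))
Before y := !p: (p ==> ((p ==> (!q)) && ((!p) ==> (!q)))) && ((!p) ==> (!on))
Before q := q || on: (p ==> ((p ==> (!(q || on))) && ((!p) ==> (!(q || on))))) && ((!p) ==> (!on))
Before q := y: (p ==> ((p ==> (!(y || on))) && ((!p) ==> (!(y || on))))) && ((!p) ==> (!on))
Answer: WP = (p ==> ((p ==> (!(y || on))) && ((!p) ==> (!(y || on))))) && ((!p) ==> (!on))


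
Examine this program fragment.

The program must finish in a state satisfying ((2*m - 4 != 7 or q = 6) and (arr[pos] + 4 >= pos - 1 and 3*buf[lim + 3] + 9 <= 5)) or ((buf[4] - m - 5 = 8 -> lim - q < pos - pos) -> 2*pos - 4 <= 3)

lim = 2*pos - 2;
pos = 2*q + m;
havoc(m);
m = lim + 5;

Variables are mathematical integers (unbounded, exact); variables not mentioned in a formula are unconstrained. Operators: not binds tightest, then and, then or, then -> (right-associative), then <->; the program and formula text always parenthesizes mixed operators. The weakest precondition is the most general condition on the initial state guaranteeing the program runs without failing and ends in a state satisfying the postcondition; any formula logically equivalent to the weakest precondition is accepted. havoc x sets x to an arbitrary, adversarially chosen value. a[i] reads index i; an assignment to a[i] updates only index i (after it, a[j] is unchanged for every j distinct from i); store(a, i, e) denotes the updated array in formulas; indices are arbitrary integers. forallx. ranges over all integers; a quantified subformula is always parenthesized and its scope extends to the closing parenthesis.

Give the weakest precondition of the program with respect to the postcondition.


Working backward. After the program, the postcondition ((2*m - 4 != 7 or q = 6) and (arr[pos] + 4 >= pos - 1 and 3*buf[lim + 3] + 9 <= 5)) or ((buf[4] - m - 5 = 8 -> lim - q < pos - pos) -> 2*pos - 4 <= 3) must hold; in canonical form it is ((2*m != 11 or q = 6) and arr[pos] >= pos - 5 and 3*buf[lim + 3] <= -4) or ((buf[4] = m + 13 -> lim < q) -> 2*pos <= 7).
Before m := lim + 5: ((2*lim != 1 or q = 6) and arr[pos] >= pos - 5 and 3*buf[lim + 3] <= -4) or ((buf[4] = lim + 18 -> lim < q) -> 2*pos <= 7)
Before havoc m: ((2*lim != 1 or q = 6) and arr[pos] >= pos - 5 and 3*buf[lim + 3] <= -4) or ((buf[4] = lim + 18 -> lim < q) -> 2*pos <= 7)
Before pos := 2*q + m: ((2*lim != 1 or q = 6) and arr[m + 2*q] >= m + 2*q - 5 and 3*buf[lim + 3] <= -4) or ((buf[4] = lim + 18 -> lim < q) -> 2*m + 4*q <= 7)
Before lim := 2*pos - 2: ((4*pos != 5 or q = 6) and arr[m + 2*q] >= m + 2*q - 5 and 3*buf[2*pos + 1] <= -4) or ((buf[4] = 2*pos + 16 -> 2*pos < q + 2) -> 2*m + 4*q <= 7)
Answer: WP = ((4*pos != 5 or q = 6) and arr[m + 2*q] >= m + 2*q - 5 and 3*buf[2*pos + 1] <= -4) or ((buf[4] = 2*pos + 16 -> 2*pos < q + 2) -> 2*m + 4*q <= 7)


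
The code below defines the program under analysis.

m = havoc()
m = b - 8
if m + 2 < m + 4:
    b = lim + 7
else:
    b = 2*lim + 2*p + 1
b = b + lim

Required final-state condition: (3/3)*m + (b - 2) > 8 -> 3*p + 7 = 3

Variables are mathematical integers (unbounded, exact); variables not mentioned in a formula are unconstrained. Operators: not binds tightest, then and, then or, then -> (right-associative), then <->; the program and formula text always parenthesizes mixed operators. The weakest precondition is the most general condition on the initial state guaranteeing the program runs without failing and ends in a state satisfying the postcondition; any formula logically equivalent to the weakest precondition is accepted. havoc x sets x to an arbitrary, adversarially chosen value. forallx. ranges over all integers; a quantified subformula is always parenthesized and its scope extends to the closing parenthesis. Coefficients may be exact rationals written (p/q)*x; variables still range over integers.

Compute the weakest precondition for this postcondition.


Working backward. After the program, the postcondition (3/3)*m + (b - 2) > 8 -> 3*p + 7 = 3 must hold; in canonical form it is b + m > 10 -> 3*p = -4.
Before b := b + lim: b + lim + m > 10 -> 3*p = -4
Then branch requires 2*lim + m > 3 -> 3*p = -4; else branch requires 3*lim + m + 2*p > 9 -> 3*p = -4.
Before the if: 2*lim + m > 3 -> 3*p = -4
Before m := b - 8: b + 2*lim > 11 -> 3*p = -4
Before havoc m: b + 2*lim > 11 -> 3*p = -4
Answer: WP = b + 2*lim > 11 -> 3*p = -4


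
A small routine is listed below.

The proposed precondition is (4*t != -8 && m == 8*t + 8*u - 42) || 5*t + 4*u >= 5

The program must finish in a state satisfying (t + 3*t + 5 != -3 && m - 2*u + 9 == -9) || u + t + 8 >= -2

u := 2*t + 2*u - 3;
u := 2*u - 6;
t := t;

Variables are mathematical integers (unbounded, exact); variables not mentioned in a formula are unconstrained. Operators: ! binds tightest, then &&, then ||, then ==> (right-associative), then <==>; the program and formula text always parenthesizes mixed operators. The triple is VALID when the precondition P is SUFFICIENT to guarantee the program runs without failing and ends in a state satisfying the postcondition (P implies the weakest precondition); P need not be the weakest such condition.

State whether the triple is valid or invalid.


Working backward. After the program, the postcondition (t + 3*t + 5 != -3 && m - 2*u + 9 == -9) || u + t + 8 >= -2 must hold; in canonical form it is (4*t != -8 && m == 2*u - 18) || t + u >= -10.
Before t := t: (4*t != -8 && m == 2*u - 18) || t + u >= -10
Before u := 2*u - 6: (4*t != -8 && m == 4*u - 30) || t + 2*u >= -4
Before u := 2*t + 2*u - 3: (4*t != -8 && m == 8*t + 8*u - 42) || 5*t + 4*u >= 2
The weakest precondition is (4*t != -8 && m == 8*t + 8*u - 42) || 5*t + 4*u >= 2.
Check whether (4*t != -8 && m == 8*t + 8*u - 42) || 5*t + 4*u >= 5 implies it.
Every state satisfying the precondition satisfies the weakest precondition: the implication holds.
Answer: valid


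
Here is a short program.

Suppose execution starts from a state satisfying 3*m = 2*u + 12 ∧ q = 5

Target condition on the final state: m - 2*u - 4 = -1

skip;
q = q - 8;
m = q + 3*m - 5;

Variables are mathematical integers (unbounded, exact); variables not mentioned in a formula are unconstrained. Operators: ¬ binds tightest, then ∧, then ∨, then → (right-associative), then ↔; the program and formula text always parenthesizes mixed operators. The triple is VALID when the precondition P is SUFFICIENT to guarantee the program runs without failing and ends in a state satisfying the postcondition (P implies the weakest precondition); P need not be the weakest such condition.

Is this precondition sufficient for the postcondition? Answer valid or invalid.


Working backward. After the program, the postcondition m - 2*u - 4 = -1 must hold; in canonical form it is m = 2*u + 3.
Before m := q + 3*m - 5: 3*m + q = 2*u + 8
Before q := q - 8: 3*m + q = 2*u + 16
Before skip: 3*m + q = 2*u + 16
The weakest precondition is 3*m + q = 2*u + 16.
Check whether 3*m = 2*u + 12 ∧ q = 5 implies it.
Countermodel: at the initial state m = 0, q = 5, u = -6, the precondition holds but the weakest precondition fails.
Answer: invalid


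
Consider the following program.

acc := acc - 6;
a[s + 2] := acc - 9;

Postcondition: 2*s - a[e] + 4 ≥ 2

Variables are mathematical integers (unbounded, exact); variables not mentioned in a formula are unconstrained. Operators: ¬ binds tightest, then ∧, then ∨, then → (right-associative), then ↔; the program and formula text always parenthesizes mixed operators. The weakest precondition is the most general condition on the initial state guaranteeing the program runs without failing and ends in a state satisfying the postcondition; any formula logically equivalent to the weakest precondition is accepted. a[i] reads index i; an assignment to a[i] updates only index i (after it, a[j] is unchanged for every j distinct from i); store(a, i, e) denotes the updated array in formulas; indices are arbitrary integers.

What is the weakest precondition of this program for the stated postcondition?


Working backward. After the program, the postcondition 2*s - a[e] + 4 ≥ 2 must hold; in canonical form it is 2*s ≥ a[e] - 2.
Before a[s + 2] := acc - 9: 2*s ≥ store(a, s + 2, acc - 9)[e] - 2
Before acc := acc - 6: 2*s ≥ store(a, s + 2, acc - 15)[e] - 2
Answer: WP = 2*s ≥ store(a, s + 2, acc - 15)[e] - 2


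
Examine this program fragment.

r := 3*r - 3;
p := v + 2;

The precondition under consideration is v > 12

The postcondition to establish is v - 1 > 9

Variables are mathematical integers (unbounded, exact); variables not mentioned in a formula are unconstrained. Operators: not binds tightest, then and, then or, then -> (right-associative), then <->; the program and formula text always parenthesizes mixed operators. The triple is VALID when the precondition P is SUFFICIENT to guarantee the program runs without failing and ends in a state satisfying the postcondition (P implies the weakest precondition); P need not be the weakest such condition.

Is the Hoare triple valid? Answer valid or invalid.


Working backward. After the program, the postcondition v - 1 > 9 must hold; in canonical form it is v > 10.
Before p := v + 2: v > 10
Before r := 3*r - 3: v > 10
The weakest precondition is v > 10.
Check whether v > 12 implies it.
Every state satisfying the precondition satisfies the weakest precondition: the implication holds.
Answer: valid


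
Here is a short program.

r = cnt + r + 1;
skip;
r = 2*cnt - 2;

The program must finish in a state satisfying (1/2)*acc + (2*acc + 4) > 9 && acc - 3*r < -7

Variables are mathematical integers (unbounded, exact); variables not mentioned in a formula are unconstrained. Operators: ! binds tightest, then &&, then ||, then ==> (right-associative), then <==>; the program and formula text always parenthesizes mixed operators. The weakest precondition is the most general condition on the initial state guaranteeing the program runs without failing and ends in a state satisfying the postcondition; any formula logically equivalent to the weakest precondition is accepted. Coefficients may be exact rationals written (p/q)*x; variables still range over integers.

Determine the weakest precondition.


Working backward. After the program, the postcondition (1/2)*acc + (2*acc + 4) > 9 && acc - 3*r < -7 must hold; in canonical form it is (5/2)*acc > 5 && acc < 3*r - 7.
Before r := 2*cnt - 2: (5/2)*acc > 5 && acc < 6*cnt - 13
Before skip: (5/2)*acc > 5 && acc < 6*cnt - 13
Before r := cnt + r + 1: (5/2)*acc > 5 && acc < 6*cnt - 13
Answer: WP = (5/2)*acc > 5 && acc < 6*cnt - 13


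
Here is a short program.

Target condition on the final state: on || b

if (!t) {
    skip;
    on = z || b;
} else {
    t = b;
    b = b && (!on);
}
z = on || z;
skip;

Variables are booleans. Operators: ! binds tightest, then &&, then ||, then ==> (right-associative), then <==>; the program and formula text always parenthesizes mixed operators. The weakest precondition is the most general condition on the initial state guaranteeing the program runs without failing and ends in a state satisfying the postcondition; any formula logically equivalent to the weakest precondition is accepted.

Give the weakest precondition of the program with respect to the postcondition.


Working backward. After the program, on || b must hold.
Before skip: on || b
Before z := on || z: on || b
Then branch requires z || b; else branch requires on || (b && (!on)).
Before the if: ((!t) ==> (z || b)) && (t ==> (on || (b && (!on))))
Answer: WP = ((!t) ==> (z || b)) && (t ==> (on || (b && (!on))))


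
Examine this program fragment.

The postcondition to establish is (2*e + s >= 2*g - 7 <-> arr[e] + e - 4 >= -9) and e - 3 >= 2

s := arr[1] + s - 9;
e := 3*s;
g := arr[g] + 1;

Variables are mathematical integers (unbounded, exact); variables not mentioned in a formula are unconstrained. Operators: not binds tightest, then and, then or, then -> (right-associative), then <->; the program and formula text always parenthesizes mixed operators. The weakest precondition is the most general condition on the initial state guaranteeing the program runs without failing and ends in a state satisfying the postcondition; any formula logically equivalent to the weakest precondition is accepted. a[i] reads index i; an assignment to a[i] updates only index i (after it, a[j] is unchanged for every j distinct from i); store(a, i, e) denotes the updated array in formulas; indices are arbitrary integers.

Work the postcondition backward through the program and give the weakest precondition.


Working backward. After the program, the postcondition (2*e + s >= 2*g - 7 <-> arr[e] + e - 4 >= -9) and e - 3 >= 2 must hold; in canonical form it is (2*e + s >= 2*g - 7 <-> arr[e] + e >= -5) and e >= 5.
Before g := arr[g] + 1: (2*e + s >= 2*arr[g] - 5 <-> arr[e] + e >= -5) and e >= 5
Before e := 3*s: (7*s >= 2*arr[g] - 5 <-> arr[3*s] + 3*s >= -5) and 3*s >= 5
Before s := arr[1] + s - 9: (7*arr[1] + 7*s >= 2*arr[g] + 58 <-> 3*arr[1] + arr[3*arr[1] + 3*s - 27] + 3*s >= 22) and 3*arr[1] + 3*s >= 32
Answer: WP = (7*arr[1] + 7*s >= 2*arr[g] + 58 <-> 3*arr[1] + arr[3*arr[1] + 3*s - 27] + 3*s >= 22) and 3*arr[1] + 3*s >= 32


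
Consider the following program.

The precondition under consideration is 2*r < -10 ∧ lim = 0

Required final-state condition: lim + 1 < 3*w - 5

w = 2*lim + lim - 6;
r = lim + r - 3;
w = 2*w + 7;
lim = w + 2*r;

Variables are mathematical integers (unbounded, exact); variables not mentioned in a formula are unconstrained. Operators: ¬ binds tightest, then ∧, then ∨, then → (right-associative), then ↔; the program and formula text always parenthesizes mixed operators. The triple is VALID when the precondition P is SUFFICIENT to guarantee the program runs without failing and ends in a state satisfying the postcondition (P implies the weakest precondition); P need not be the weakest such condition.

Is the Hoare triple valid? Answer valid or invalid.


Working backward. After the program, the postcondition lim + 1 < 3*w - 5 must hold; in canonical form it is lim < 3*w - 6.
Before lim := w + 2*r: 2*r < 2*w - 6
Before w := 2*w + 7: 2*r < 4*w + 8
Before r := lim + r - 3: 2*lim + 2*r < 4*w + 14
Before w := 2*lim + lim - 6: 2*r < 10*lim - 10
The weakest precondition is 2*r < 10*lim - 10.
Check whether 2*r < -10 ∧ lim = 0 implies it.
Every state satisfying the precondition satisfies the weakest precondition: the implication holds.
Answer: valid


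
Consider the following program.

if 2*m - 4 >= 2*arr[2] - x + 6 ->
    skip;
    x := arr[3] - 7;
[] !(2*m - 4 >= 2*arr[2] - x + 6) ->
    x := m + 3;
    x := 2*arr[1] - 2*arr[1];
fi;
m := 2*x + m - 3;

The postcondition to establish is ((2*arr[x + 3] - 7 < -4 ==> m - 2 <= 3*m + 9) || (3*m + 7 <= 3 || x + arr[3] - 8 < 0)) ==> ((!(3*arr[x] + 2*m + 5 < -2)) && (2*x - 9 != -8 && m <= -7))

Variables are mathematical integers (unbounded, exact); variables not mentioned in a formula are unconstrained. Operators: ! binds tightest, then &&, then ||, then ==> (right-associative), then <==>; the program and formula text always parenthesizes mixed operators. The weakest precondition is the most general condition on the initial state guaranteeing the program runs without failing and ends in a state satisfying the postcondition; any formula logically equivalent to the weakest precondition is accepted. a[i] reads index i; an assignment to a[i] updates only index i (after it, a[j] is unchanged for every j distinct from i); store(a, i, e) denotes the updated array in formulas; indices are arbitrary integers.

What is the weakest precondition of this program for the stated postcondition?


Working backward. After the program, the postcondition ((2*arr[x + 3] - 7 < -4 ==> m - 2 <= 3*m + 9) || (3*m + 7 <= 3 || x + arr[3] - 8 < 0)) ==> ((!(3*arr[x] + 2*m + 5 < -2)) && (2*x - 9 != -8 && m <= -7)) must hold; in canonical form it is ((2*arr[x + 3] < 3 ==> 2*m >= -11) || 3*m <= -4 || arr[3] + x < 8) ==> ((!(3*arr[x] + 2*m < -7)) && 2*x != 1 && m <= -7).
Before m := 2*x + m - 3: ((2*arr[x + 3] < 3 ==> 2*m + 4*x >= -5) || 3*m + 6*x <= 5 || arr[3] + x < 8) ==> ((!(3*arr[x] + 2*m + 4*x < -1)) && 2*x != 1 && m + 2*x <= -4)
Then branch requires ((2*arr[arr[3] - 4] < 3 ==> 4*arr[3] + 2*m >= 23) || 6*arr[3] + 3*m <= 47 || 2*arr[3] < 15) ==> ((!(4*arr[3] + 3*arr[arr[3] - 7] + 2*m < 27)) && 2*arr[3] != 15 && 2*arr[3] + m <= 10); else branch requires ((2*arr[3] < 3 ==> 2*m >= -5) || 3*m <= 5 || arr[3] < 8) ==> ((!(3*arr[0] + 2*m < -1)) && m <= -4).
Before the if: (2*m + x >= 2*arr[2] + 10 ==> (((2*arr[arr[3] - 4] < 3 ==> 4*arr[3] + 2*m >= 23) || 6*arr[3] + 3*m <= 47 || 2*arr[3] < 15) ==> ((!(4*arr[3] + 3*arr[arr[3] - 7] + 2*m < 27)) && 2*arr[3] != 15 && 2*arr[3] + m <= 10))) && ((!(2*m + x >= 2*arr[2] + 10)) ==> (((2*arr[3] < 3 ==> 2*m >= -5) || 3*m <= 5 || arr[3] < 8) ==> ((!(3*arr[0] + 2*m < -1)) && m <= -4)))
Answer: WP = (2*m + x >= 2*arr[2] + 10 ==> (((2*arr[arr[3] - 4] < 3 ==> 4*arr[3] + 2*m >= 23) || 6*arr[3] + 3*m <= 47 || 2*arr[3] < 15) ==> ((!(4*arr[3] + 3*arr[arr[3] - 7] + 2*m < 27)) && 2*arr[3] != 15 && 2*arr[3] + m <= 10))) && ((!(2*m + x >= 2*arr[2] + 10)) ==> (((2*arr[3] < 3 ==> 2*m >= -5) || 3*m <= 5 || arr[3] < 8) ==> ((!(3*arr[0] + 2*m < -1)) && m <= -4)))


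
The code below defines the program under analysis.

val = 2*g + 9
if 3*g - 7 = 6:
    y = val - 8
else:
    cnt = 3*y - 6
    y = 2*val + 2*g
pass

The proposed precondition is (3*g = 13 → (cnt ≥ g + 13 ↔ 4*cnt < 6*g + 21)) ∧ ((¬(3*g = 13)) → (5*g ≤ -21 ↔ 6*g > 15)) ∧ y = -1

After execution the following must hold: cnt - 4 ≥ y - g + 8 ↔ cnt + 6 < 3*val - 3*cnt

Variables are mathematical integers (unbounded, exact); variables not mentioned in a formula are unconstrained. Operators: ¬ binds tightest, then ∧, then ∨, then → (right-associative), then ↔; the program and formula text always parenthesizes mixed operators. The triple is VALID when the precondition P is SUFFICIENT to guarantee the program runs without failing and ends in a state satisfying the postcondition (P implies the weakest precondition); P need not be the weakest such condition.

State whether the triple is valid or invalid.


Working backward. After the program, the postcondition cnt - 4 ≥ y - g + 8 ↔ cnt + 6 < 3*val - 3*cnt must hold; in canonical form it is cnt + g ≥ y + 12 ↔ 4*cnt < 3*val - 6.
Before skip: cnt + g ≥ y + 12 ↔ 4*cnt < 3*val - 6
Then branch requires cnt + g ≥ val + 4 ↔ 4*cnt < 3*val - 6; else branch requires 3*y ≥ g + 2*val + 18 ↔ 12*y < 3*val + 18.
Before the if: (3*g = 13 → (cnt + g ≥ val + 4 ↔ 4*cnt < 3*val - 6)) ∧ ((¬(3*g = 13)) → (3*y ≥ g + 2*val + 18 ↔ 12*y < 3*val + 18))
Before val := 2*g + 9: (3*g = 13 → (cnt ≥ g + 13 ↔ 4*cnt < 6*g + 21)) ∧ ((¬(3*g = 13)) → (3*y ≥ 5*g + 36 ↔ 12*y < 6*g + 45))
The weakest precondition is (3*g = 13 → (cnt ≥ g + 13 ↔ 4*cnt < 6*g + 21)) ∧ ((¬(3*g = 13)) → (3*y ≥ 5*g + 36 ↔ 12*y < 6*g + 45)).
Check whether (3*g = 13 → (cnt ≥ g + 13 ↔ 4*cnt < 6*g + 21)) ∧ ((¬(3*g = 13)) → (5*g ≤ -21 ↔ 6*g > 15)) ∧ y = -1 implies it.
Countermodel: at the initial state cnt = 0, g = 0, y = -1, the precondition holds but the weakest precondition fails.
Answer: invalid


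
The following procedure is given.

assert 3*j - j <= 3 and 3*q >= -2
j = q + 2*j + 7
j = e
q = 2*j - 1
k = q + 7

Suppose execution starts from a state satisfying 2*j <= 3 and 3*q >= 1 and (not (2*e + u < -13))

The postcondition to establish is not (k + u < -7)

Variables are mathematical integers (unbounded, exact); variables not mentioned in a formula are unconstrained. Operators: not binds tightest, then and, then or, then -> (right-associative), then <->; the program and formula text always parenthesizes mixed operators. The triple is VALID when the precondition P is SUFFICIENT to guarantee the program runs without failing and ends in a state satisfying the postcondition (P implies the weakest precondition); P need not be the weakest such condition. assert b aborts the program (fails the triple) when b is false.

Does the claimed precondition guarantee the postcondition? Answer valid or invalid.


Working backward. After the program, not (k + u < -7) must hold.
Before k := q + 7: not (q + u < -14)
Before q := 2*j - 1: not (2*j + u < -13)
Before j := e: not (2*e + u < -13)
Before j := q + 2*j + 7: not (2*e + u < -13)
Before assert 3*j - j <= 3 and 3*q >= -2: 2*j <= 3 and 3*q >= -2 and (not (2*e + u < -13))
The weakest precondition is 2*j <= 3 and 3*q >= -2 and (not (2*e + u < -13)).
Check whether 2*j <= 3 and 3*q >= 1 and (not (2*e + u < -13)) implies it.
Every state satisfying the precondition satisfies the weakest precondition: the implication holds.
Answer: valid


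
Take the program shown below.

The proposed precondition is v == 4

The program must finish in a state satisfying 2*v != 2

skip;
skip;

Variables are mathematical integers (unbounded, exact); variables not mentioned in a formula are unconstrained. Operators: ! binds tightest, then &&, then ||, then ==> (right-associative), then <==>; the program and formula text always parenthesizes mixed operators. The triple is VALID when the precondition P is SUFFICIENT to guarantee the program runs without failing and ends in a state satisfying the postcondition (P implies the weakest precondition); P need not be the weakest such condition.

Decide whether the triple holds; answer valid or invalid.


Working backward. After the program, 2*v != 2 must hold.
Before skip: 2*v != 2
Before skip: 2*v != 2
The weakest precondition is 2*v != 2.
Check whether v == 4 implies it.
Every state satisfying the precondition satisfies the weakest precondition: the implication holds.
Answer: valid
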